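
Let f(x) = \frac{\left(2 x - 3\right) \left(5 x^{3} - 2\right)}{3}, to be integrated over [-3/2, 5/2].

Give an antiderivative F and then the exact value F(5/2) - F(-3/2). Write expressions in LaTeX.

Antiderivative: F(x) = \frac{x \left(8 x^{4} - 15 x^{3} - 8 x + 24\right)}{12}; value = 33

A first test for any F(x): its x-derivative must equal f(x) identically.
F(x) = \frac{x \left(8 x^{4} - 15 x^{3} - 8 x + 24\right)}{12} is an antiderivative of f.
Check: d/dx[\frac{x \left(8 x^{4} - 15 x^{3} - 8 x + 24\right)}{12}] = \frac{10 x^{4}}{3} - 5 x^{3} - \frac{4 x}{3} + 2, which equals f(x).
F(5/2) = \frac{1095}{64}; F(-3/2) = - \frac{1017}{64}.
Integral = F(5/2) - F(-3/2) = 33.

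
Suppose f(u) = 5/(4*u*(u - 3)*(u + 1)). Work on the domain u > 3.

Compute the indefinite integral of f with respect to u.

F(u) = -5*log(u)/12 + 5*log(u - 3)/48 + 5*log(u + 1)/16 + C

Factor the denominator (4*u*(u - 3)*(u + 1)) and decompose: f = 5/(16*(u + 1)) + 5/(48*(u - 3)) - 5/(12*u); each piece integrates to a log, atan, or power term.
Check: d/du[-5*log(u)/12 + 5*log(u - 3)/48 + 5*log(u + 1)/16] = 5/(4*u**3 - 8*u**2 - 12*u), which equals f(u).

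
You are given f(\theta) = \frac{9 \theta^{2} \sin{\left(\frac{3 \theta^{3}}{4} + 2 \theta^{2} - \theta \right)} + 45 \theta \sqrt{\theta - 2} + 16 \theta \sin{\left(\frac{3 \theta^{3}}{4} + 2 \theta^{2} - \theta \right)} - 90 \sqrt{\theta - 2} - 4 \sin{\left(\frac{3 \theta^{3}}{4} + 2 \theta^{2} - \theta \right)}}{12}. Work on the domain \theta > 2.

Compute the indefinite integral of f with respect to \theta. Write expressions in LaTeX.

A candidate is checked by its d/d\theta: the result must match f(\theta).
Check: d/d\theta[\frac{3 \theta^{2} \sqrt{\theta - 2}}{2} - 6 \theta \sqrt{\theta - 2} + 6 \sqrt{\theta - 2} - \frac{\cos{\left(\frac{3 \theta^{3}}{4} + 2 \theta^{2} - \theta \right)}}{3}] = \frac{9 \theta^{2} \sqrt{\theta - 2} \sin{\left(\frac{3 \theta^{3}}{4} + 2 \theta^{2} - \theta \right)} + 45 \theta^{2} + 16 \theta \sqrt{\theta - 2} \sin{\left(\frac{3 \theta^{3}}{4} + 2 \theta^{2} - \theta \right)} - 180 \theta - 4 \sqrt{\theta - 2} \sin{\left(\frac{3 \theta^{3}}{4} + 2 \theta^{2} - \theta \right)} + 180}{12 \sqrt{\theta - 2}}, which equals f(\theta).

F(\theta) = \frac{3 \theta^{2} \sqrt{\theta - 2}}{2} - 6 \theta \sqrt{\theta - 2} + 6 \sqrt{\theta - 2} - \frac{\cos{\left(\frac{3 \theta^{3}}{4} + 2 \theta^{2} - \theta \right)}}{3} + C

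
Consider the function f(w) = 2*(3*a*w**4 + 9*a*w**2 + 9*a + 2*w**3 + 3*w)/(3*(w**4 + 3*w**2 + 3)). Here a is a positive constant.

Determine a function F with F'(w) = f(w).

An antiderivative is F(w) = 2*a*w + log(2*w**4/3 + 2*w**2 + 2)/3.

Any candidate F(w) must reproduce f(w) exactly when differentiated.
Check: d/dw[2*a*w + log(2*w**4/3 + 2*w**2 + 2)/3] = (6*a*w**4 + 18*a*w**2 + 18*a + 4*w**3 + 6*w)/(3*w**4 + 9*w**2 + 9), which equals f(w).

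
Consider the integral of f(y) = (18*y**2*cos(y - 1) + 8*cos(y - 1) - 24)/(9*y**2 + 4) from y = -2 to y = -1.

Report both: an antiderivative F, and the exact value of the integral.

Since d/dy undoes antidifferentiation here, F'(y) = f(y) is required of F(y).
F(y) = 2*sin(y - 1) - 4*atan(3*y/2) is an antiderivative of f.
Check: d/dy[2*sin(y - 1) - 4*atan(3*y/2)] = (18*y**2*cos(y - 1) + 8*cos(y - 1) - 24)/(9*y**2 + 4) = f(y).
F(-1) = -2*sin(2) + 4*atan(3/2); F(-2) = -2*sin(3) + 4*atan(3).
Integral = F(-1) - F(-2) = -4*atan(3) - 2*sin(2) + 2*sin(3) + 4*atan(3/2).

Antiderivative: F(y) = 2*sin(y - 1) - 4*atan(3*y/2); value = -4*atan(3) - 2*sin(2) + 2*sin(3) + 4*atan(3/2)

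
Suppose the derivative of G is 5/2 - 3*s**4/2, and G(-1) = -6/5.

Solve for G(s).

G(s) = (-3*s**5 + 25*s + 10)/10

Check a candidate G(s) by differentiating: d/ds[G] must match the given G'(s).
A general antiderivative is -3*s**5/10 + 5*s/2 + C.
The condition gives C = -6/5 - (-11/5) = 1.
So G(s) = (-3*s**5 + 25*s + 10)/10.
Check: d/ds[(-3*s**5 + 25*s + 10)/10] = 5/2 - 3*s**4/2 = G'(s).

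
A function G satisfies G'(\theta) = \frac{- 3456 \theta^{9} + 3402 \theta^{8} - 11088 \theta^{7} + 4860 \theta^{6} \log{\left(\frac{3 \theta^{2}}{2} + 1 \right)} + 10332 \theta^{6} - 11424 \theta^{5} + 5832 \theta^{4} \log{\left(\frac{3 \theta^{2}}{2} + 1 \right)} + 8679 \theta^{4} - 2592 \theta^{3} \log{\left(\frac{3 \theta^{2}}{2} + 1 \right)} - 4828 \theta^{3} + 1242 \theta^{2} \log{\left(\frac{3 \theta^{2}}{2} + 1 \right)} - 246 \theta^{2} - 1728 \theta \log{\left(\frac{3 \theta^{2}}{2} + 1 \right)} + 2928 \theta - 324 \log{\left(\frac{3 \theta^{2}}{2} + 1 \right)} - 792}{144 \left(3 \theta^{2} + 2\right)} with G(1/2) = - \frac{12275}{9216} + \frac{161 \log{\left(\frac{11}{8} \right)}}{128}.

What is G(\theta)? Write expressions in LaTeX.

Recognize the product-rule pattern: G'(\theta) = u'v + uv' with u = - \frac{3 \theta^{5}}{2} - \frac{4 \theta^{3}}{3} + 2 \theta^{2} + \frac{3 \theta}{4} - \frac{3}{2}, v = \frac{2 \theta^{3}}{3} - \frac{3 \theta^{2}}{4} + \frac{5 \theta}{3} - \frac{3 \log{\left(\frac{3 \theta^{2}}{2} + 1 \right)}}{2} - \frac{1}{3}, so integration by parts undoes it.
A general antiderivative is \left(\frac{2 \theta^{3}}{3} - \frac{3 \theta^{2}}{4} + \frac{5 \theta}{3} - \frac{3 \log{\left(\frac{3 \theta^{2}}{2} + 1 \right)}}{2} - \frac{1}{3}\right) \left(- \frac{3 \theta^{5}}{2} - \frac{4 \theta^{3}}{3} + 2 \theta^{2} + \frac{3 \theta}{4} - \frac{3}{2}\right) + C.
The condition gives C = - \frac{12275}{9216} + \frac{161 \log{\left(\frac{11}{8} \right)}}{128} - (- \frac{3059}{9216} + \frac{161 \log{\left(\frac{11}{8} \right)}}{128}) = -1.
So G(\theta) = \frac{- 144 \theta^{8} + 162 \theta^{7} - 488 \theta^{6} + 324 \theta^{5} \log{\left(\frac{3 \theta^{2}}{2} + 1 \right)} + 408 \theta^{5} - 464 \theta^{4} + 288 \theta^{3} \log{\left(\frac{3 \theta^{2}}{2} + 1 \right)} + 319 \theta^{3} - 432 \theta^{2} \log{\left(\frac{3 \theta^{2}}{2} + 1 \right)} + 246 \theta^{2} - 162 \theta \log{\left(\frac{3 \theta^{2}}{2} + 1 \right)} - 396 \theta + 324 \log{\left(\frac{3 \theta^{2}}{2} + 1 \right)} - 72}{144}.
Check: d/d\theta[\frac{- 144 \theta^{8} + 162 \theta^{7} - 488 \theta^{6} + 324 \theta^{5} \log{\left(\frac{3 \theta^{2}}{2} + 1 \right)} + 408 \theta^{5} - 464 \theta^{4} + 288 \theta^{3} \log{\left(\frac{3 \theta^{2}}{2} + 1 \right)} + 319 \theta^{3} - 432 \theta^{2} \log{\left(\frac{3 \theta^{2}}{2} + 1 \right)} + 246 \theta^{2} - 162 \theta \log{\left(\frac{3 \theta^{2}}{2} + 1 \right)} - 396 \theta + 324 \log{\left(\frac{3 \theta^{2}}{2} + 1 \right)} - 72}{144}] = \frac{- 3456 \theta^{9} + 3402 \theta^{8} - 11088 \theta^{7} + 4860 \theta^{6} \log{\left(\frac{3 \theta^{2}}{2} + 1 \right)} + 10332 \theta^{6} - 11424 \theta^{5} + 5832 \theta^{4} \log{\left(\frac{3 \theta^{2}}{2} + 1 \right)} + 8679 \theta^{4} - 2592 \theta^{3} \log{\left(\frac{3 \theta^{2}}{2} + 1 \right)} - 4828 \theta^{3} + 1242 \theta^{2} \log{\left(\frac{3 \theta^{2}}{2} + 1 \right)} - 246 \theta^{2} - 1728 \theta \log{\left(\frac{3 \theta^{2}}{2} + 1 \right)} + 2928 \theta - 324 \log{\left(\frac{3 \theta^{2}}{2} + 1 \right)} - 792}{432 \theta^{2} + 288}, which equals G'(\theta).

G(\theta) = \frac{- 144 \theta^{8} + 162 \theta^{7} - 488 \theta^{6} + 324 \theta^{5} \log{\left(\frac{3 \theta^{2}}{2} + 1 \right)} + 408 \theta^{5} - 464 \theta^{4} + 288 \theta^{3} \log{\left(\frac{3 \theta^{2}}{2} + 1 \right)} + 319 \theta^{3} - 432 \theta^{2} \log{\left(\frac{3 \theta^{2}}{2} + 1 \right)} + 246 \theta^{2} - 162 \theta \log{\left(\frac{3 \theta^{2}}{2} + 1 \right)} - 396 \theta + 324 \log{\left(\frac{3 \theta^{2}}{2} + 1 \right)} - 72}{144}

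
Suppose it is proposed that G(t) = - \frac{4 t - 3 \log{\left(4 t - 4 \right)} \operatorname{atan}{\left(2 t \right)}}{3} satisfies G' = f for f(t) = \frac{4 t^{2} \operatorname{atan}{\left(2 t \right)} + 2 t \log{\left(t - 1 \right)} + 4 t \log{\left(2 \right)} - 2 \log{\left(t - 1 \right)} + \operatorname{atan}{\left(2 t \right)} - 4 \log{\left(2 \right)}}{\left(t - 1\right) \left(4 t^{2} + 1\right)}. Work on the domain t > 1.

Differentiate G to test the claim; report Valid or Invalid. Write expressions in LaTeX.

Invalid: d/dt[G] - f = - \frac{4}{3}, which is not 0.

d/dt[G] = \frac{- 16 t^{3} + 12 t^{2} \operatorname{atan}{\left(2 t \right)} + 16 t^{2} + 6 t \log{\left(t - 1 \right)} - 4 t + 12 t \log{\left(2 \right)} - 6 \log{\left(t - 1 \right)} + 3 \operatorname{atan}{\left(2 t \right)} - 12 \log{\left(2 \right)} + 4}{12 t^{3} - 12 t^{2} + 3 t - 3}
d/dt[G] - f(t) = - \frac{4}{3} != 0.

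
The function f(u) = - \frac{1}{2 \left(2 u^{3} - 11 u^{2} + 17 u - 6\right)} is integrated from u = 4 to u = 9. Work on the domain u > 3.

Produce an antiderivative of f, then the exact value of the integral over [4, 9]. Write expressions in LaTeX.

Antiderivative: F(u) = - \frac{3 \log{\left(u - 3 \right)} - 5 \log{\left(u - 2 \right)} + 2 \log{\left(u - \frac{1}{2} \right)}}{30}; value = - \frac{\log{\left(6 \right)}}{10} - \frac{\log{\left(\frac{17}{2} \right)}}{15} - \frac{\log{\left(2 \right)}}{6} + \frac{\log{\left(\frac{7}{2} \right)}}{15} + \frac{\log{\left(7 \right)}}{6}

The denominator factors as 2 \left(u - 3\right) \left(u - 2\right) \left(2 u - 1\right); partial fractions split f into directly integrable pieces: - \frac{2}{15 \left(2 u - 1\right)} + \frac{1}{6 \left(u - 2\right)} - \frac{1}{10 \left(u - 3\right)}.
F(u) = - \frac{3 \log{\left(u - 3 \right)} - 5 \log{\left(u - 2 \right)} + 2 \log{\left(u - \frac{1}{2} \right)}}{30} is an antiderivative of f.
Check: d/du[- \frac{3 \log{\left(u - 3 \right)} - 5 \log{\left(u - 2 \right)} + 2 \log{\left(u - \frac{1}{2} \right)}}{30}] = - \frac{1}{4 u^{3} - 22 u^{2} + 34 u - 12}, which equals f(u).
F(9) = - \frac{\log{\left(6 \right)}}{10} - \frac{\log{\left(\frac{17}{2} \right)}}{15} + \frac{\log{\left(7 \right)}}{6}; F(4) = - \frac{\log{\left(\frac{7}{2} \right)}}{15} + \frac{\log{\left(2 \right)}}{6}.
Integral = F(9) - F(4) = - \frac{\log{\left(6 \right)}}{10} - \frac{\log{\left(\frac{17}{2} \right)}}{15} - \frac{\log{\left(2 \right)}}{6} + \frac{\log{\left(\frac{7}{2} \right)}}{15} + \frac{\log{\left(7 \right)}}{6}.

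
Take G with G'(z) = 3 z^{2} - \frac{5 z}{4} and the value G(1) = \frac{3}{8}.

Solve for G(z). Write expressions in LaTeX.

The integrand splits into summands that can be handled one at a time.
A general antiderivative is z^{3} - \frac{5 z^{2}}{8} + C.
The condition gives C = \frac{3}{8} - (\frac{3}{8}) = 0.
So G(z) = z^{3} - \frac{5 z^{2}}{8}.
Check: d/dz[z^{3} - \frac{5 z^{2}}{8}] = 3 z^{2} - \frac{5 z}{4} = G'(z).

G(z) = z^{3} - \frac{5 z^{2}}{8}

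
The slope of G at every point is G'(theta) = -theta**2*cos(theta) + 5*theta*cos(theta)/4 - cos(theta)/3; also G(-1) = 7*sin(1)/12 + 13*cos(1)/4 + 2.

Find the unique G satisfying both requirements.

Integrate term by term and add the pieces.
A general antiderivative is -theta**2*sin(theta) + 5*theta*sin(theta)/4 - 2*theta*cos(theta) + 5*sin(theta)/3 + 5*cos(theta)/4 + C.
The condition gives C = 7*sin(1)/12 + 13*cos(1)/4 + 2 - (7*sin(1)/12 + 13*cos(1)/4) = 2.
So G(theta) = -(12*theta**2*sin(theta) - 15*theta*sin(theta) + 24*theta*cos(theta) - 20*sin(theta) - 15*cos(theta) - 24)/12.
Check: d/dtheta[-(12*theta**2*sin(theta) - 15*theta*sin(theta) + 24*theta*cos(theta) - 20*sin(theta) - 15*cos(theta) - 24)/12] = -theta**2*cos(theta) + 5*theta*cos(theta)/4 - cos(theta)/3 = G'(theta).

G(theta) = -(12*theta**2*sin(theta) - 15*theta*sin(theta) + 24*theta*cos(theta) - 20*sin(theta) - 15*cos(theta) - 24)/12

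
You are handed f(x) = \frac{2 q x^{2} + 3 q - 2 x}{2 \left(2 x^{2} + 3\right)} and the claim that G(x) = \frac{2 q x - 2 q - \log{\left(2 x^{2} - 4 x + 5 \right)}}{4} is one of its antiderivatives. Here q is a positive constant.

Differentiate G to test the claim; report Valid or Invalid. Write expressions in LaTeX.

d/dx[G] = \frac{2 q x^{2} - 4 q x + 5 q - 2 x + 2}{4 x^{2} - 8 x + 10}
d/dx[G] - f(x) = \frac{- 2 x^{2} + 2 x + 3}{4 x^{4} - 8 x^{3} + 16 x^{2} - 12 x + 15} != 0.

Invalid: d/dx[G] - f = \frac{- 2 x^{2} + 2 x + 3}{4 x^{4} - 8 x^{3} + 16 x^{2} - 12 x + 15}, which is not 0.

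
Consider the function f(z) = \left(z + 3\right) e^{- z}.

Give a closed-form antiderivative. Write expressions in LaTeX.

Recognize the product-rule pattern: f = u'v + uv' with u = - z - 4, v = e^{- z}, so integration by parts undoes it.
Check: d/dz[- \left(z + 4\right) e^{- z}] = \left(z + 3\right) e^{- z} = f(z).

An antiderivative is F(z) = - \left(z + 4\right) e^{- z}.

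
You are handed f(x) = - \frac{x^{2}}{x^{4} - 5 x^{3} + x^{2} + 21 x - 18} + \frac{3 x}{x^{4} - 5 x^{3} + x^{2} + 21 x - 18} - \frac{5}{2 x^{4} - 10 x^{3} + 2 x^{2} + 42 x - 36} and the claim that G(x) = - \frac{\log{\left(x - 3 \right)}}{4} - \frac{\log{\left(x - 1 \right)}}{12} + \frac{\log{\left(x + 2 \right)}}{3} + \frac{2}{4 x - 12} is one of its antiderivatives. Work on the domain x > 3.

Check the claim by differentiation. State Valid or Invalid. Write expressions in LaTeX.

Invalid: d/dx[G] - f = \frac{- 2 x^{2} + 6 x - 5}{2 x^{4} - 10 x^{3} + 2 x^{2} + 42 x - 36}, which is not 0.

d/dx[G] = \frac{- 2 x^{2} + 6 x - 5}{x^{4} - 5 x^{3} + x^{2} + 21 x - 18}
d/dx[G] - f(x) = \frac{- 2 x^{2} + 6 x - 5}{2 x^{4} - 10 x^{3} + 2 x^{2} + 42 x - 36} != 0.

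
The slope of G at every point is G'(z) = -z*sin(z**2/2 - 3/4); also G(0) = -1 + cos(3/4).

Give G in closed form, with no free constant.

The substitution u = z**2/2 - 3/4 works: G'(z) is exactly (dG/du)*(du/dz) for that inner function.
A general antiderivative is cos(z**2/2 - 3/4) + C.
The condition gives C = -1 + cos(3/4) - (cos(3/4)) = -1.
So G(z) = cos(z**2/2 - 3/4) - 1.
Check: d/dz[cos(z**2/2 - 3/4) - 1] = -z*sin(z**2/2 - 3/4) = G'(z).

G(z) = cos(z**2/2 - 3/4) - 1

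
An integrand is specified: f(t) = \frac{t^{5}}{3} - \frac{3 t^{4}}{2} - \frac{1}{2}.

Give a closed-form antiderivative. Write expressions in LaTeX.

An antiderivative is F(t) = \frac{t^{6}}{18} - \frac{3 t^{5}}{10} - \frac{t}{2}.

The integrand splits into summands that can be handled one at a time.
Check: d/dt[\frac{t^{6}}{18} - \frac{3 t^{5}}{10} - \frac{t}{2}] = \frac{t^{5}}{3} - \frac{3 t^{4}}{2} - \frac{1}{2} = f(t).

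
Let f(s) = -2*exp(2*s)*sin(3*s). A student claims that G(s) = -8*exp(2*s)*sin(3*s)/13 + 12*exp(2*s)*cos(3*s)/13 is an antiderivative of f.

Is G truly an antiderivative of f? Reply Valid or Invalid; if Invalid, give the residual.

Invalid: d/ds[G] - f = -2*exp(2*s)*sin(3*s), which is not 0.

d/ds[G] = -4*exp(2*s)*sin(3*s)
d/ds[G] - f(s) = -2*exp(2*s)*sin(3*s) != 0.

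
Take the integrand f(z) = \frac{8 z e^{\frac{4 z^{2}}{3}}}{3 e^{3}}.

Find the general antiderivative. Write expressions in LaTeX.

The substitution u = \frac{4 z^{2}}{3} - 3 works: f is exactly (dF/du)*(du/dz) for that inner function.
Check: d/dz[\frac{e^{\frac{4 z^{2}}{3}}}{e^{3}}] = \frac{8 z e^{\frac{4 z^{2}}{3}}}{3 e^{3}} = f(z).

F(z) = \frac{e^{\frac{4 z^{2}}{3}}}{e^{3}} + C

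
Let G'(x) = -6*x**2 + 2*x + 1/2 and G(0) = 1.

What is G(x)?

G(x) = -2*x**3 + x**2 + x/2 + 1

The integrand splits into summands that can be handled one at a time.
A general antiderivative is -2*x**3 + x**2 + x/2 + C.
The condition gives C = 1 - (0) = 1.
So G(x) = -2*x**3 + x**2 + x/2 + 1.
Check: d/dx[-2*x**3 + x**2 + x/2 + 1] = -6*x**2 + 2*x + 1/2 = G'(x).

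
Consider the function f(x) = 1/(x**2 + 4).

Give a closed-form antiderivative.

An antiderivative is F(x) = atan(x/2)/2.

For F(x) to be correct the identity F'(x) - f(x) = 0 must hold.
Check: d/dx[atan(x/2)/2] = 1/(x**2 + 4) = f(x).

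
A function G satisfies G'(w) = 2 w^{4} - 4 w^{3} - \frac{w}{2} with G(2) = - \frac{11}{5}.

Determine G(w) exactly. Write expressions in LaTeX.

Integrate term by term and add the pieces.
A general antiderivative is \frac{2 w^{5}}{5} - w^{4} - \frac{w^{2}}{4} + C.
The condition gives C = - \frac{11}{5} - (- \frac{21}{5}) = 2.
So G(w) = \frac{2 w^{5}}{5} - w^{4} - \frac{w^{2}}{4} + 2.
Check: d/dw[\frac{2 w^{5}}{5} - w^{4} - \frac{w^{2}}{4} + 2] = 2 w^{4} - 4 w^{3} - \frac{w}{2} = G'(w).

G(w) = \frac{2 w^{5}}{5} - w^{4} - \frac{w^{2}}{4} + 2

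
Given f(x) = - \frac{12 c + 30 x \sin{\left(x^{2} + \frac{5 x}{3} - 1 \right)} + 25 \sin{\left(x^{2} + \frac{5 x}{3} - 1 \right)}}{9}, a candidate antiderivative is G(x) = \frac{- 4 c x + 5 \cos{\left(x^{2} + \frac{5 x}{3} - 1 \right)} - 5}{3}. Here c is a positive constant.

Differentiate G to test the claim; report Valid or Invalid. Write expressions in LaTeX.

d/dx[G] = - \frac{4 c}{3} - \frac{10 x \sin{\left(x^{2} + \frac{5 x}{3} - 1 \right)}}{3} - \frac{25 \sin{\left(x^{2} + \frac{5 x}{3} - 1 \right)}}{9}
This equals f(x) exactly, so the claim holds.

Valid - differentiating G returns exactly f.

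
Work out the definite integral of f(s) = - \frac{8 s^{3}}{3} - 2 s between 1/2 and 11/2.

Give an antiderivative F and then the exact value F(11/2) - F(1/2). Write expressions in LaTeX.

The integrand splits into summands that can be handled one at a time.
F(s) = \frac{- 8 s^{4} - 12 s^{2} + 9}{12} is an antiderivative of f.
Check: d/ds[\frac{- 8 s^{4} - 12 s^{2} + 9}{12}] = - \frac{8 s^{3}}{3} - 2 s = f(s).
F(11/2) = - \frac{15349}{24}; F(1/2) = \frac{11}{24}.
Integral = F(11/2) - F(1/2) = -640.

Antiderivative: F(s) = \frac{- 8 s^{4} - 12 s^{2} + 9}{12}; value = -640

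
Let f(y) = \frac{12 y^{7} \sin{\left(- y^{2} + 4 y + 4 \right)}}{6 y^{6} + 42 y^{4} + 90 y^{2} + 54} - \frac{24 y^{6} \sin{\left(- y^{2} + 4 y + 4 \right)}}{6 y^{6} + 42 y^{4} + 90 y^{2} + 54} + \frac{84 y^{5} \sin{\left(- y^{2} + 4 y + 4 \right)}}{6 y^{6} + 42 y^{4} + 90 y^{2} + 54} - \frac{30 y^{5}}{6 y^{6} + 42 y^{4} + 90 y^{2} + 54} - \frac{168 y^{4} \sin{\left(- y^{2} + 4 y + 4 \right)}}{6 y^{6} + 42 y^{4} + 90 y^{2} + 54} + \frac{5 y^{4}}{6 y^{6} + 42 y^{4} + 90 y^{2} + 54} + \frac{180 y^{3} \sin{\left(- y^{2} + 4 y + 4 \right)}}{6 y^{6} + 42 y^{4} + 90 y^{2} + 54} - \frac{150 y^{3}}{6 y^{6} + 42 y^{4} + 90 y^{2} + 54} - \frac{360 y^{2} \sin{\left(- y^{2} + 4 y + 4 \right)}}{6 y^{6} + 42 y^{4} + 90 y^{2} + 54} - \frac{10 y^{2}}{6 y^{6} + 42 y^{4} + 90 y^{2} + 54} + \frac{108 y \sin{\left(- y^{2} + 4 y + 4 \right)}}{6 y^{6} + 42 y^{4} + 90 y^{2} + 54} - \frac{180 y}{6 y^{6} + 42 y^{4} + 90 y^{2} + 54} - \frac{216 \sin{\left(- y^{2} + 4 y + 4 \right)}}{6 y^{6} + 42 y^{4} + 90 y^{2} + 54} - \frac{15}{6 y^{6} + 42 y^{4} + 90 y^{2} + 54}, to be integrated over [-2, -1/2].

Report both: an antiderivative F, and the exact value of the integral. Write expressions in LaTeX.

Integrate term by term and add the pieces.
F(y) = \frac{- 10 y - 15 \left(y^{2} + 3\right) \log{\left(y^{4} + 4 y^{2} + 3 \right)} + 12 \left(y^{2} + 3\right) \cos{\left(- y^{2} + 4 y + 4 \right)}}{12 \left(y^{2} + 3\right)} is an antiderivative of f.
Check: d/dy[\frac{- 10 y - 15 \left(y^{2} + 3\right) \log{\left(y^{4} + 4 y^{2} + 3 \right)} + 12 \left(y^{2} + 3\right) \cos{\left(- y^{2} + 4 y + 4 \right)}}{12 \left(y^{2} + 3\right)}] = \frac{12 y^{7} \sin{\left(- y^{2} + 4 y + 4 \right)} - 24 y^{6} \sin{\left(- y^{2} + 4 y + 4 \right)} + 84 y^{5} \sin{\left(- y^{2} + 4 y + 4 \right)} - 30 y^{5} - 168 y^{4} \sin{\left(- y^{2} + 4 y + 4 \right)} + 5 y^{4} + 180 y^{3} \sin{\left(- y^{2} + 4 y + 4 \right)} - 150 y^{3} - 360 y^{2} \sin{\left(- y^{2} + 4 y + 4 \right)} - 10 y^{2} + 108 y \sin{\left(- y^{2} + 4 y + 4 \right)} - 180 y - 216 \sin{\left(- y^{2} + 4 y + 4 \right)} - 15}{6 y^{6} + 42 y^{4} + 90 y^{2} + 54}, which equals f(y).
F(-1/2) = - \frac{5 \log{\left(\frac{65}{16} \right)}}{4} + \cos{\left(\frac{7}{4} \right)} + \frac{5}{39}; F(-2) = - \frac{5 \log{\left(35 \right)}}{4} + \cos{\left(8 \right)} + \frac{5}{21}.
Integral = F(-1/2) - F(-2) = - \frac{5 \log{\left(\frac{65}{16} \right)}}{4} + \cos{\left(\frac{7}{4} \right)} - \frac{10}{91} - \cos{\left(8 \right)} + \frac{5 \log{\left(35 \right)}}{4}.

Antiderivative: F(y) = \frac{- 10 y - 15 \left(y^{2} + 3\right) \log{\left(y^{4} + 4 y^{2} + 3 \right)} + 12 \left(y^{2} + 3\right) \cos{\left(- y^{2} + 4 y + 4 \right)}}{12 \left(y^{2} + 3\right)}; value = - \frac{5 \log{\left(\frac{65}{16} \right)}}{4} + \cos{\left(\frac{7}{4} \right)} - \frac{10}{91} - \cos{\left(8 \right)} + \frac{5 \log{\left(35 \right)}}{4}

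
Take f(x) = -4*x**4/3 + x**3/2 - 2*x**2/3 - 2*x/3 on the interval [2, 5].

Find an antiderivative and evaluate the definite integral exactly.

Antiderivative: F(x) = -4*x**5/15 + x**4/8 - 2*x**3/9 - x**2/3; value = -31267/40

Integrate term by term and add the pieces.
F(x) = -4*x**5/15 + x**4/8 - 2*x**3/9 - x**2/3 is an antiderivative of f.
Check: d/dx[-4*x**5/15 + x**4/8 - 2*x**3/9 - x**2/3] = -4*x**4/3 + x**3/2 - 2*x**2/3 - 2*x/3 = f(x).
F(5) = -56975/72; F(2) = -434/45.
Integral = F(5) - F(2) = -31267/40.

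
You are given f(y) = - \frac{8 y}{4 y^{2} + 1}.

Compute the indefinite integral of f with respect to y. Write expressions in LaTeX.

F(y) = - \log{\left(4 y^{2} + 1 \right)} + C

f matches the chain-rule pattern g'(h)*h' with inner function h(y) = 4 y^{2} + 1; substituting u = h(y) collapses the integral.
Check: d/dy[- \log{\left(4 y^{2} + 1 \right)}] = - \frac{8 y}{4 y^{2} + 1} = f(y).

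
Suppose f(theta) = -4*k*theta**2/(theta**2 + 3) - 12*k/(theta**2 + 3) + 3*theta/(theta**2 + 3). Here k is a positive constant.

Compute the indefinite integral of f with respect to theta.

The integrand splits into summands that can be handled one at a time.
Check: d/dtheta[-4*k*theta + 3*log(theta**2 + 3)/2] = (-4*k*theta**2 - 12*k + 3*theta)/(theta**2 + 3), which equals f(theta).

F(theta) = -4*k*theta + 3*log(theta**2 + 3)/2 + C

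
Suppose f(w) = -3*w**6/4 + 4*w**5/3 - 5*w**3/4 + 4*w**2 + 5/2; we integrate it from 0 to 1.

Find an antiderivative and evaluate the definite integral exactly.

The integrand splits into summands that can be handled one at a time.
F(w) = -3*w**7/28 + 2*w**6/9 - 5*w**4/16 + 4*w**3/3 + 5*w/2 is an antiderivative of f.
Check: d/dw[-3*w**7/28 + 2*w**6/9 - 5*w**4/16 + 4*w**3/3 + 5*w/2] = -3*w**6/4 + 4*w**5/3 - 5*w**3/4 + 4*w**2 + 5/2 = f(w).
F(1) = 3665/1008; F(0) = 0.
Integral = F(1) - F(0) = 3665/1008.

Antiderivative: F(w) = -3*w**7/28 + 2*w**6/9 - 5*w**4/16 + 4*w**3/3 + 5*w/2; value = 3665/1008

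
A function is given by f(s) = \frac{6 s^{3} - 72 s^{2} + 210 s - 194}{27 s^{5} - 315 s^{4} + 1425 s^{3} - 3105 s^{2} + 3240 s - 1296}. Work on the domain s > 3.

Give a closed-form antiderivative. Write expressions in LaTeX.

An antiderivative is F(s) = - \frac{2}{3 \left(3 s - 4\right)} + \frac{4}{3 \left(2 s - 6\right)^{2}}.

For F(s) to be correct the identity F'(s) - f(s) = 0 must hold.
Check: d/ds[- \frac{2}{3 \left(3 s - 4\right)} + \frac{4}{3 \left(2 s - 6\right)^{2}}] = \frac{6 s^{3} - 72 s^{2} + 210 s - 194}{27 s^{5} - 315 s^{4} + 1425 s^{3} - 3105 s^{2} + 3240 s - 1296} = f(s).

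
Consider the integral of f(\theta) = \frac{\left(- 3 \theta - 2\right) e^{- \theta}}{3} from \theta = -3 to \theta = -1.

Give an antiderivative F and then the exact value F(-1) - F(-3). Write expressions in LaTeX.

f has the shape u'v + uv' for u = \theta + \frac{5}{3} and v = e^{- \theta} — it is the derivative of the product u*v.
F(\theta) = \theta e^{- \theta} + \frac{5 e^{- \theta}}{3} is an antiderivative of f.
Check: d/d\theta[\theta e^{- \theta} + \frac{5 e^{- \theta}}{3}] = \frac{\left(- 3 \theta - 2\right) e^{- \theta}}{3} = f(\theta).
F(-1) = \frac{2 e}{3}; F(-3) = - \frac{4 e^{3}}{3}.
Integral = F(-1) - F(-3) = \frac{2 e}{3} + \frac{4 e^{3}}{3}.

Antiderivative: F(\theta) = \theta e^{- \theta} + \frac{5 e^{- \theta}}{3}; value = \frac{2 e}{3} + \frac{4 e^{3}}{3}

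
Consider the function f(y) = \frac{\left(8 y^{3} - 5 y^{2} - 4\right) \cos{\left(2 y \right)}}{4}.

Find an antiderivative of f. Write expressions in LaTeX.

Differentiate the proposed F(y) back; it has to land on f(y) exactly.
Check: d/dy[\frac{16 y^{3} \sin{\left(2 y \right)} - 10 y^{2} \sin{\left(2 y \right)} + 24 y^{2} \cos{\left(2 y \right)} - 24 y \sin{\left(2 y \right)} - 10 y \cos{\left(2 y \right)} - 3 \sin{\left(2 y \right)} - 12 \cos{\left(2 y \right)}}{16}] = 2 y^{3} \cos{\left(2 y \right)} - \frac{5 y^{2} \cos{\left(2 y \right)}}{4} - \cos{\left(2 y \right)}, which equals f(y).

An antiderivative is F(y) = \frac{16 y^{3} \sin{\left(2 y \right)} - 10 y^{2} \sin{\left(2 y \right)} + 24 y^{2} \cos{\left(2 y \right)} - 24 y \sin{\left(2 y \right)} - 10 y \cos{\left(2 y \right)} - 3 \sin{\left(2 y \right)} - 12 \cos{\left(2 y \right)}}{16}.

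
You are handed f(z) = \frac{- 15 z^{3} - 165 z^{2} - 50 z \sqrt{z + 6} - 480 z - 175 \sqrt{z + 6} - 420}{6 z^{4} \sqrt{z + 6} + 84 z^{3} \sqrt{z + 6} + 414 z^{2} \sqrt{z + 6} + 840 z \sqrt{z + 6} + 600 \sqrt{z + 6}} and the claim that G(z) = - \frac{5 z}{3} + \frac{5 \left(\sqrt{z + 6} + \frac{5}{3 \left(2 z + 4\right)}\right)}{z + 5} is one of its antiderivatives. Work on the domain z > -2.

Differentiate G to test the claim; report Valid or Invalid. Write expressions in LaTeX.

Invalid: d/dz[G] - f = - \frac{5}{3}, which is not 0.

d/dz[G] = \frac{- 10 z^{4} \sqrt{z + 6} - 140 z^{3} \sqrt{z + 6} - 15 z^{3} - 690 z^{2} \sqrt{z + 6} - 165 z^{2} - 1450 z \sqrt{z + 6} - 480 z - 1175 \sqrt{z + 6} - 420}{6 z^{4} \sqrt{z + 6} + 84 z^{3} \sqrt{z + 6} + 414 z^{2} \sqrt{z + 6} + 840 z \sqrt{z + 6} + 600 \sqrt{z + 6}}
d/dz[G] - f(z) = - \frac{5}{3} != 0.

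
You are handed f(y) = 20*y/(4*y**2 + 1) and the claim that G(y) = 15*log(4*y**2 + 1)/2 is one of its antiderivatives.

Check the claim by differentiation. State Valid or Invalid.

Invalid: d/dy[G] - f = 40*y/(4*y**2 + 1), which is not 0.

d/dy[G] = 60*y/(4*y**2 + 1)
d/dy[G] - f(y) = 40*y/(4*y**2 + 1) != 0.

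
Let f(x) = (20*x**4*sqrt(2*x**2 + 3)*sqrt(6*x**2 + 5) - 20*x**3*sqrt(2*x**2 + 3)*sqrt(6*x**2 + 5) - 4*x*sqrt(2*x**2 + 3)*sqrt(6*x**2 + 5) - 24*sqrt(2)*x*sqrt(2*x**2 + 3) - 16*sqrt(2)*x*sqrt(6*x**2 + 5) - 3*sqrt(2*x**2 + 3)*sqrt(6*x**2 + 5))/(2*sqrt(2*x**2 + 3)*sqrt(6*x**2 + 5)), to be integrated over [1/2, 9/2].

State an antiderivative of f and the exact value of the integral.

Antiderivative: F(x) = (4*x**5 - 5*x**4 - 2*x**2 - 3*x - 8*sqrt(2)*sqrt(2*x**2 + 3) - 4*sqrt(2)*sqrt(6*x**2 + 5))/2; value = -4*sqrt(87) - 2*sqrt(253) + 2*sqrt(13) + 4*sqrt(7) + 5279/2

A candidate is checked by its d/dx: the result must match f(x).
F(x) = (4*x**5 - 5*x**4 - 2*x**2 - 3*x - 8*sqrt(2)*sqrt(2*x**2 + 3) - 4*sqrt(2)*sqrt(6*x**2 + 5))/2 is an antiderivative of f.
Check: d/dx[(4*x**5 - 5*x**4 - 2*x**2 - 3*x - 8*sqrt(2)*sqrt(2*x**2 + 3) - 4*sqrt(2)*sqrt(6*x**2 + 5))/2] = (20*x**4*sqrt(2*x**2 + 3)*sqrt(6*x**2 + 5) - 20*x**3*sqrt(2*x**2 + 3)*sqrt(6*x**2 + 5) - 4*x*sqrt(2*x**2 + 3)*sqrt(6*x**2 + 5) - 24*sqrt(2)*x*sqrt(2*x**2 + 3) - 16*sqrt(2)*x*sqrt(6*x**2 + 5) - 3*sqrt(2*x**2 + 3)*sqrt(6*x**2 + 5))/(2*sqrt(2*x**2 + 3)*sqrt(6*x**2 + 5)) = f(x).
F(9/2) = -4*sqrt(87) - 2*sqrt(253) + 84429/32; F(1/2) = -4*sqrt(7) - 2*sqrt(13) - 35/32.
Integral = F(9/2) - F(1/2) = -4*sqrt(87) - 2*sqrt(253) + 2*sqrt(13) + 4*sqrt(7) + 5279/2.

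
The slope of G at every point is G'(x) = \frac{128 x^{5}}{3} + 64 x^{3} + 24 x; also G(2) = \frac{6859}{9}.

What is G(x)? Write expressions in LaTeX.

The substitution u = - \frac{4 x^{2}}{3} - 1 works: G'(x) is exactly (dG/du)*(du/dx) for that inner function.
A general antiderivative is - 3 \left(- \frac{4 x^{2}}{3} - 1\right)^{3} + C.
The condition gives C = \frac{6859}{9} - (\frac{6859}{9}) = 0.
So G(x) = - 3 \left(- \frac{4 x^{2}}{3} - 1\right)^{3}.
Check: d/dx[- 3 \left(- \frac{4 x^{2}}{3} - 1\right)^{3}] = \frac{128 x^{5}}{3} + 64 x^{3} + 24 x = G'(x).

G(x) = - 3 \left(- \frac{4 x^{2}}{3} - 1\right)^{3}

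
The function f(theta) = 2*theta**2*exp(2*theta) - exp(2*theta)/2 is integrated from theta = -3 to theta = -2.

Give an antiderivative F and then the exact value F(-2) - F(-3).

Recognize the product-rule pattern: f = u'v + uv' with u = theta**2 - theta + 1/4, v = exp(2*theta), so integration by parts undoes it.
F(theta) = (2*theta - 1)**2*exp(2*theta)/4 is an antiderivative of f.
Check: d/dtheta[(2*theta - 1)**2*exp(2*theta)/4] = 2*theta**2*exp(2*theta) - exp(2*theta)/2 = f(theta).
F(-2) = 25*exp(-4)/4; F(-3) = 49*exp(-6)/4.
Integral = F(-2) - F(-3) = -49*exp(-6)/4 + 25*exp(-4)/4.

Antiderivative: F(theta) = (2*theta - 1)**2*exp(2*theta)/4; value = -49*exp(-6)/4 + 25*exp(-4)/4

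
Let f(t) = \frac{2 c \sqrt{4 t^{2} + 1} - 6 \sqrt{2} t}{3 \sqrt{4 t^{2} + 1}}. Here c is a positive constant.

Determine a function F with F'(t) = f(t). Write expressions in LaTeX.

Check any antiderivative F(t) by computing F'(t) and comparing it with f(t).
Check: d/dt[\frac{2 c t}{3} - \sqrt{2 t^{2} + \frac{1}{2}}] = \frac{2 c \sqrt{4 t^{2} + 1} - 6 \sqrt{2} t}{3 \sqrt{4 t^{2} + 1}} = f(t).

An antiderivative is F(t) = \frac{2 c t}{3} - \sqrt{2 t^{2} + \frac{1}{2}}.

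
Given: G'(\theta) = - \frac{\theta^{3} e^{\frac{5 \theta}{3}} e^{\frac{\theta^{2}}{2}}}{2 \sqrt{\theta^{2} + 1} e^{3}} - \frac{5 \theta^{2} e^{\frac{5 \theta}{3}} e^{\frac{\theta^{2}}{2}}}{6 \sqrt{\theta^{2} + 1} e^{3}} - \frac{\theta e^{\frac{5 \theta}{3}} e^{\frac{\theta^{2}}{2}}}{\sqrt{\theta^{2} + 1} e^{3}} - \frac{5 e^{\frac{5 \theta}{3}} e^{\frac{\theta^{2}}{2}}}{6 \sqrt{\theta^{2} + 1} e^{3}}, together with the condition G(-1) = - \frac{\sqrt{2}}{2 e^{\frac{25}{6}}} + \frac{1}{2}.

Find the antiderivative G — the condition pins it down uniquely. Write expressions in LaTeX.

Recognize the product-rule pattern: G'(\theta) = u'v + uv' with u = - \frac{\sqrt{\theta^{2} + 1}}{2}, v = e^{\frac{\theta^{2}}{2} + \frac{5 \theta}{3} - 3}, so integration by parts undoes it.
A general antiderivative is - \frac{\sqrt{\theta^{2} + 1} e^{\frac{\theta^{2}}{2} + \frac{5 \theta}{3} - 3}}{2} + C.
The condition gives C = - \frac{\sqrt{2}}{2 e^{\frac{25}{6}}} + \frac{1}{2} - (- \frac{\sqrt{2}}{2 e^{\frac{25}{6}}}) = \frac{1}{2}.
So G(\theta) = \frac{- \sqrt{\theta^{2} + 1} e^{\frac{\theta^{2}}{2} + \frac{5 \theta}{3} - 3} + 1}{2}.
Check: d/d\theta[\frac{- \sqrt{\theta^{2} + 1} e^{\frac{\theta^{2}}{2} + \frac{5 \theta}{3} - 3} + 1}{2}] = \frac{- \frac{3 \theta^{3} e^{\frac{5 \theta}{3}} e^{\frac{\theta^{2}}{2}}}{e^{3}} - \frac{5 \theta^{2} e^{\frac{5 \theta}{3}} e^{\frac{\theta^{2}}{2}}}{e^{3}} - \frac{6 \theta e^{\frac{5 \theta}{3}} e^{\frac{\theta^{2}}{2}}}{e^{3}} - \frac{5 e^{\frac{5 \theta}{3}} e^{\frac{\theta^{2}}{2}}}{e^{3}}}{6 \sqrt{\theta^{2} + 1}}, which equals G'(\theta).

G(\theta) = \frac{- \sqrt{\theta^{2} + 1} e^{\frac{\theta^{2}}{2} + \frac{5 \theta}{3} - 3} + 1}{2}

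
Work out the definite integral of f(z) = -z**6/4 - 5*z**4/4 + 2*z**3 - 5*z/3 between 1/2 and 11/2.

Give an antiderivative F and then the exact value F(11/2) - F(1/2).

Antiderivative: F(z) = -z**2*(3*z**5 + 21*z**3 - 42*z**2 + 70)/84; value = -11223245/1792

Integrate term by term and add the pieces.
F(z) = -z**2*(3*z**5 + 21*z**3 - 42*z**2 + 70)/84 is an antiderivative of f.
Check: d/dz[-z**2*(3*z**5 + 21*z**3 - 42*z**2 + 70)/84] = -z**6/4 - 5*z**4/4 + 2*z**3 - 5*z/3 = f(z).
F(11/2) = -67341461/10752; F(1/2) = -1991/10752.
Integral = F(11/2) - F(1/2) = -11223245/1792.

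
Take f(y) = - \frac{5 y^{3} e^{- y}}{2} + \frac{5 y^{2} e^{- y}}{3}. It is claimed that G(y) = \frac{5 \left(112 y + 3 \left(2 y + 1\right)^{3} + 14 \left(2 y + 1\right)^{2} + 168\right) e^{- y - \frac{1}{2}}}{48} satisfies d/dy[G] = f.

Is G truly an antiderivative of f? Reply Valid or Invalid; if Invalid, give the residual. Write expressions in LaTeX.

Invalid: d/dy[G] - f = \frac{\left(- 120 y^{3} + 120 y^{3} e^{\frac{1}{2}} - 80 y^{2} e^{\frac{1}{2}} - 100 y^{2} - 10 y + 5\right) e^{- y}}{48 e^{\frac{1}{2}}}, which is not 0.

d/dy[G] = \frac{\left(- 120 y^{3} - 100 y^{2} - 10 y + 5\right) e^{- y}}{48 e^{\frac{1}{2}}}
d/dy[G] - f(y) = \frac{\left(- 120 y^{3} + 120 y^{3} e^{\frac{1}{2}} - 80 y^{2} e^{\frac{1}{2}} - 100 y^{2} - 10 y + 5\right) e^{- y}}{48 e^{\frac{1}{2}}} != 0.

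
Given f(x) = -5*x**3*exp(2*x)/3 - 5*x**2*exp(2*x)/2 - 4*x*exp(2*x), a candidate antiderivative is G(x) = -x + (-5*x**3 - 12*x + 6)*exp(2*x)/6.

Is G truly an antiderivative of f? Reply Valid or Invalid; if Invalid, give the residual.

Invalid: d/dx[G] - f = -1, which is not 0.

d/dx[G] = -5*x**3*exp(2*x)/3 - 5*x**2*exp(2*x)/2 - 4*x*exp(2*x) - 1
d/dx[G] - f(x) = -1 != 0.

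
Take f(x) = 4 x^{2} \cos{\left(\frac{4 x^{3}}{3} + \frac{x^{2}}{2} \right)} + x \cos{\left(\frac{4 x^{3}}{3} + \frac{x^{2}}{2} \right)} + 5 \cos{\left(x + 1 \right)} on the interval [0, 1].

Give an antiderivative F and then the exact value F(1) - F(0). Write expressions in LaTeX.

The integrand splits into summands that can be handled one at a time.
F(x) = 5 \sin{\left(x + 1 \right)} + \sin{\left(\frac{4 x^{3}}{3} + \frac{x^{2}}{2} \right)} is an antiderivative of f.
Check: d/dx[5 \sin{\left(x + 1 \right)} + \sin{\left(\frac{4 x^{3}}{3} + \frac{x^{2}}{2} \right)}] = 4 x^{2} \cos{\left(\frac{4 x^{3}}{3} + \frac{x^{2}}{2} \right)} + x \cos{\left(\frac{4 x^{3}}{3} + \frac{x^{2}}{2} \right)} + 5 \cos{\left(x + 1 \right)} = f(x).
F(1) = \sin{\left(\frac{11}{6} \right)} + 5 \sin{\left(2 \right)}; F(0) = 5 \sin{\left(1 \right)}.
Integral = F(1) - F(0) = - 5 \sin{\left(1 \right)} + \sin{\left(\frac{11}{6} \right)} + 5 \sin{\left(2 \right)}.

Antiderivative: F(x) = 5 \sin{\left(x + 1 \right)} + \sin{\left(\frac{4 x^{3}}{3} + \frac{x^{2}}{2} \right)}; value = - 5 \sin{\left(1 \right)} + \sin{\left(\frac{11}{6} \right)} + 5 \sin{\left(2 \right)}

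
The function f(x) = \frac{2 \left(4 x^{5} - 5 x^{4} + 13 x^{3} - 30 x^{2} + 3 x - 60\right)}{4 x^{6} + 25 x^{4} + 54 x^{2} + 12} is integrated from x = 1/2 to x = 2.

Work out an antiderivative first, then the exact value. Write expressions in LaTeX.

Antiderivative: F(x) = - \frac{- \log{\left(\frac{x^{4}}{3} + 2 x^{2} + 4 \right)} + 10 \operatorname{atan}{\left(2 x \right)}}{2}; value = - 5 \operatorname{atan}{\left(4 \right)} - \frac{\log{\left(\frac{217}{48} \right)}}{2} + \frac{\log{\left(\frac{52}{3} \right)}}{2} + \frac{5 \pi}{4}

Recover f(x) by differentiating a candidate F(x); any mismatch rules it out.
F(x) = - \frac{- \log{\left(\frac{x^{4}}{3} + 2 x^{2} + 4 \right)} + 10 \operatorname{atan}{\left(2 x \right)}}{2} is an antiderivative of f.
Check: d/dx[- \frac{- \log{\left(\frac{x^{4}}{3} + 2 x^{2} + 4 \right)} + 10 \operatorname{atan}{\left(2 x \right)}}{2}] = \frac{8 x^{5} - 10 x^{4} + 26 x^{3} - 60 x^{2} + 6 x - 120}{4 x^{6} + 25 x^{4} + 54 x^{2} + 12}, which equals f(x).
F(2) = - 5 \operatorname{atan}{\left(4 \right)} + \frac{\log{\left(\frac{52}{3} \right)}}{2}; F(1/2) = - \frac{5 \pi}{4} + \frac{\log{\left(\frac{217}{48} \right)}}{2}.
Integral = F(2) - F(1/2) = - 5 \operatorname{atan}{\left(4 \right)} - \frac{\log{\left(\frac{217}{48} \right)}}{2} + \frac{\log{\left(\frac{52}{3} \right)}}{2} + \frac{5 \pi}{4}.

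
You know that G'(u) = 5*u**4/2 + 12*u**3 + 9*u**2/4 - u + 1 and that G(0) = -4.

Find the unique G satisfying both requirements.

G(u) = u**5/2 + 3*u**4 + 3*u**3/4 - u**2/2 + u - 4

Integrate term by term and add the pieces.
A general antiderivative is u**5/2 + 3*u**4 + 3*u**3/4 - u**2/2 + u - 4 + C.
The condition gives C = -4 - (-4) = 0.
So G(u) = u**5/2 + 3*u**4 + 3*u**3/4 - u**2/2 + u - 4.
Check: d/du[u**5/2 + 3*u**4 + 3*u**3/4 - u**2/2 + u - 4] = 5*u**4/2 + 12*u**3 + 9*u**2/4 - u + 1 = G'(u).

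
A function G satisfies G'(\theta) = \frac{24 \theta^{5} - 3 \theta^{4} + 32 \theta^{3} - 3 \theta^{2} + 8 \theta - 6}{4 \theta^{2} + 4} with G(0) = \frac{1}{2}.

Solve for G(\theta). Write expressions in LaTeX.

G(\theta) = \frac{3 \theta^{4}}{2} - \frac{\theta^{3}}{4} + \theta^{2} - \frac{3 \operatorname{atan}{\left(\theta \right)}}{2} + \frac{1}{2}

Differentiate the proposed G(\theta) back; it has to land on the given G'(\theta).
A general antiderivative is \frac{3 \theta^{4}}{2} - \frac{\theta^{3}}{4} + \theta^{2} - \frac{3 \operatorname{atan}{\left(\theta \right)}}{2} + C.
The condition gives C = \frac{1}{2} - (0) = \frac{1}{2}.
So G(\theta) = \frac{3 \theta^{4}}{2} - \frac{\theta^{3}}{4} + \theta^{2} - \frac{3 \operatorname{atan}{\left(\theta \right)}}{2} + \frac{1}{2}.
Check: d/d\theta[\frac{3 \theta^{4}}{2} - \frac{\theta^{3}}{4} + \theta^{2} - \frac{3 \operatorname{atan}{\left(\theta \right)}}{2} + \frac{1}{2}] = \frac{24 \theta^{5} - 3 \theta^{4} + 32 \theta^{3} - 3 \theta^{2} + 8 \theta - 6}{4 \theta^{2} + 4} = G'(\theta).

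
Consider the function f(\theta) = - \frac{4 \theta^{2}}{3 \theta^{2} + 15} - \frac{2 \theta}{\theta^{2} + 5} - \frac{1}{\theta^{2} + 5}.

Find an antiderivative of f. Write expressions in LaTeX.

The integrand splits into summands that can be handled one at a time.
Check: d/d\theta[\frac{- 20 \theta - 15 \log{\left(\theta^{2} + 5 \right)} + 17 \sqrt{5} \operatorname{atan}{\left(\frac{\sqrt{5} \theta}{5} \right)}}{15}] = \frac{- 4 \theta^{2} - 6 \theta - 3}{3 \theta^{2} + 15}, which equals f(\theta).

An antiderivative is F(\theta) = \frac{- 20 \theta - 15 \log{\left(\theta^{2} + 5 \right)} + 17 \sqrt{5} \operatorname{atan}{\left(\frac{\sqrt{5} \theta}{5} \right)}}{15}.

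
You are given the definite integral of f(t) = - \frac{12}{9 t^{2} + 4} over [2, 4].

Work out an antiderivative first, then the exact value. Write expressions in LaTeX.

Whatever form F(t) takes, F'(t) = f(t) is non-negotiable.
F(t) = - 2 \operatorname{atan}{\left(\frac{3 t}{2} \right)} is an antiderivative of f.
Check: d/dt[- 2 \operatorname{atan}{\left(\frac{3 t}{2} \right)}] = - \frac{12}{9 t^{2} + 4} = f(t).
F(4) = - 2 \operatorname{atan}{\left(6 \right)}; F(2) = - 2 \operatorname{atan}{\left(3 \right)}.
Integral = F(4) - F(2) = - 2 \operatorname{atan}{\left(6 \right)} + 2 \operatorname{atan}{\left(3 \right)}.

Antiderivative: F(t) = - 2 \operatorname{atan}{\left(\frac{3 t}{2} \right)}; value = - 2 \operatorname{atan}{\left(6 \right)} + 2 \operatorname{atan}{\left(3 \right)}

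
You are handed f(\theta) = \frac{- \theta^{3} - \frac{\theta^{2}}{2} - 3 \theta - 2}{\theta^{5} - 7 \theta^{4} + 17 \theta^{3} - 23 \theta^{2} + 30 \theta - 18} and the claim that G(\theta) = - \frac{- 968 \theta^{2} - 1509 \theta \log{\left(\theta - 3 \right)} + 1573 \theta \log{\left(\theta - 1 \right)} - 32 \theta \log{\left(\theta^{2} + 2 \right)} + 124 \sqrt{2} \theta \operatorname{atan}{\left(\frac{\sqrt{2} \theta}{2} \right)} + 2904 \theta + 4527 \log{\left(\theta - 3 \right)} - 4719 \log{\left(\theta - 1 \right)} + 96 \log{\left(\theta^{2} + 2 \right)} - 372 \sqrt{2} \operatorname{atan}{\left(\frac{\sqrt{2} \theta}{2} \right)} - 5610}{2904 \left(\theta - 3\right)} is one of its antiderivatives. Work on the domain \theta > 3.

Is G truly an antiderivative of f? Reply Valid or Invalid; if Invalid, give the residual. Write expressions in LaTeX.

d/d\theta[G] = \frac{2 \theta^{5} - 14 \theta^{4} + 28 \theta^{3} - 49 \theta^{2} + 42 \theta - 48}{6 \theta^{5} - 42 \theta^{4} + 102 \theta^{3} - 138 \theta^{2} + 180 \theta - 108}
d/d\theta[G] - f(\theta) = \frac{1}{3} != 0.

Invalid: d/d\theta[G] - f = \frac{1}{3}, which is not 0.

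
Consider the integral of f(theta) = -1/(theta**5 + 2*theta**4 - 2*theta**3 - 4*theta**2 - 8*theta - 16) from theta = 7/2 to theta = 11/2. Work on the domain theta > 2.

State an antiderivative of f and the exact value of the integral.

Factor the denominator ((theta - 2)*(theta + 2)**2*(theta**2 + 2)) and decompose: f = -(theta - 2)/(36*(theta**2 + 2)) + 11/(288*(theta + 2)) + 1/(24*(theta + 2)**2) - 1/(96*(theta - 2)); each piece integrates to a log, atan, or power term.
F(theta) = (-3*(theta + 2)*log(theta - 2) + 11*(theta + 2)*log(theta + 2) - 4*(theta + 2)*log(theta**2 + 2) + 8*sqrt(2)*(theta + 2)*atan(sqrt(2)*theta/2) - 12)/(288*(theta + 2)) is an antiderivative of f.
Check: d/dtheta[(-3*(theta + 2)*log(theta - 2) + 11*(theta + 2)*log(theta + 2) - 4*(theta + 2)*log(theta**2 + 2) + 8*sqrt(2)*(theta + 2)*atan(sqrt(2)*theta/2) - 12)/(288*(theta + 2))] = -1/(theta**5 + 2*theta**4 - 2*theta**3 - 4*theta**2 - 8*theta - 16) = f(theta).
F(11/2) = -log(129/4)/72 - log(7/2)/96 - 1/180 + sqrt(2)*atan(11*sqrt(2)/4)/36 + 11*log(15/2)/288; F(7/2) = -log(57/4)/72 - 1/132 - log(3/2)/96 + sqrt(2)*atan(7*sqrt(2)/4)/36 + 11*log(11/2)/288.
Integral = F(11/2) - F(7/2) = -11*log(11/2)/288 - log(129/4)/72 - sqrt(2)*atan(7*sqrt(2)/4)/36 - log(7/2)/96 + 1/495 + log(3/2)/96 + log(57/4)/72 + sqrt(2)*atan(11*sqrt(2)/4)/36 + 11*log(15/2)/288.

Antiderivative: F(theta) = (-3*(theta + 2)*log(theta - 2) + 11*(theta + 2)*log(theta + 2) - 4*(theta + 2)*log(theta**2 + 2) + 8*sqrt(2)*(theta + 2)*atan(sqrt(2)*theta/2) - 12)/(288*(theta + 2)); value = -11*log(11/2)/288 - log(129/4)/72 - sqrt(2)*atan(7*sqrt(2)/4)/36 - log(7/2)/96 + 1/495 + log(3/2)/96 + log(57/4)/72 + sqrt(2)*atan(11*sqrt(2)/4)/36 + 11*log(15/2)/288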